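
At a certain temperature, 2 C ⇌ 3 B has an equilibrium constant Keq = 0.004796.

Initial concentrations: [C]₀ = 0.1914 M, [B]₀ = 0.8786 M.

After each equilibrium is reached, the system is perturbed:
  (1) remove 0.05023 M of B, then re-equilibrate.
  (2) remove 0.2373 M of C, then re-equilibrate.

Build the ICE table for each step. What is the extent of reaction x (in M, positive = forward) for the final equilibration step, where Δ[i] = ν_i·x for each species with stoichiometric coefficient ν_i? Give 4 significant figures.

x = -0.009972 M

Q₀ = 18.51 vs Keq = 0.004796 ⇒ Q>K, reverse
Step 1:
                    C           B
  init         0.1914      0.8786
  Δ             0.498      -0.747
  eq           0.6894      0.1316
  solve Keq expr → x = -0.249; check Q = 0.004796
Then remove 0.05023 M of B.
Step 2:
                    C           B
  init         0.6894     0.08138
  Δ          -0.03085     0.04627
  eq           0.6585      0.1276
  solve Keq expr → x = 0.01542; check Q = 0.004796
Then remove 0.2373 M of C.
Step 3:
                    C           B
  init         0.4212      0.1276
  Δ           0.01994    -0.02992
  eq           0.4412     0.09773
  solve Keq expr → x = -0.009972; check Q = 0.004796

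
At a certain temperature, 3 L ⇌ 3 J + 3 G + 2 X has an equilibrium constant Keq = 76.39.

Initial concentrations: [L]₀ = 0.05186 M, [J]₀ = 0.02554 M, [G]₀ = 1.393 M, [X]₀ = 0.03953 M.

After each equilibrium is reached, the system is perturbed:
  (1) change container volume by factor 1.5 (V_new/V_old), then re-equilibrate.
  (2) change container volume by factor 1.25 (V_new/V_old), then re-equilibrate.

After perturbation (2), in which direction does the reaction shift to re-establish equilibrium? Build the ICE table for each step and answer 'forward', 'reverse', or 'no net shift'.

Q₀ = 5.0451e-04 vs Keq = 76.39 ⇒ Q<K, forward
Step 1:
                  L         J         G         X
  Initial   0.05186   0.02554     1.393   0.03953
  Change   -0.04759   0.04759   0.04759   0.03173
  Equil    0.004268   0.07313     1.441   0.07126
  solve Keq expr → x = 0.01586; check Q = 76.39
Then change container volume by factor 1.5 (V_new/V_old).
Step 2:
                  L         J         G         X
  Initial  0.002845   0.04875    0.9604   0.04751
  Change  -0.001337  0.001337  0.001337 8.9153e-04
  Equil    0.001508   0.05009    0.9617    0.0484
  solve Keq expr → x = 4.4576e-04; check Q = 76.39
Then change container volume by factor 1.25 (V_new/V_old).
Step 3:
                  L         J         G         X
  Initial  0.001206   0.04007    0.7694   0.03872
  Change  -3.6322e-04 3.6322e-04 3.6322e-04 2.4214e-04
  Equil   8.4306e-04   0.04044    0.7697   0.03896
  solve Keq expr → x = 1.2107e-04; check Q = 76.39

Direction: forward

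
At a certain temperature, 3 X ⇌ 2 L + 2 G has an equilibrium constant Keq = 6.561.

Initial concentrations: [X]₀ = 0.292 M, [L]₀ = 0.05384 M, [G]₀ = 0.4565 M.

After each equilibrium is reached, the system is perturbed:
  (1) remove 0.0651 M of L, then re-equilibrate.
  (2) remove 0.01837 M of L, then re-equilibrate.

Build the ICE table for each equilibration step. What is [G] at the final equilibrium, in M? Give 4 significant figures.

[G]_eq = 0.5941 M

Q₀ = 0.02426 vs Keq = 6.561 ⇒ Q<K, forward
Step 1:
                  X         L         G
  Initial     0.292   0.05384    0.4565
  Change    -0.1777    0.1184    0.1184
  Equil      0.1143    0.1723    0.5749
  solve Keq expr → x = 0.05922; check Q = 6.561
Then remove 0.0651 M of L.
Step 2:
                  X         L         G
  Initial    0.1143    0.1072    0.5749
  Change   -0.02203   0.01469   0.01469
  Equil     0.09232    0.1219    0.5896
  solve Keq expr → x = 0.007343; check Q = 6.561
Then remove 0.01837 M of L.
Step 3:
                  X         L         G
  Initial   0.09232    0.1035    0.5896
  Change  -0.006724  0.004482  0.004482
  Equil      0.0856     0.108    0.5941
  solve Keq expr → x = 0.002241; check Q = 6.561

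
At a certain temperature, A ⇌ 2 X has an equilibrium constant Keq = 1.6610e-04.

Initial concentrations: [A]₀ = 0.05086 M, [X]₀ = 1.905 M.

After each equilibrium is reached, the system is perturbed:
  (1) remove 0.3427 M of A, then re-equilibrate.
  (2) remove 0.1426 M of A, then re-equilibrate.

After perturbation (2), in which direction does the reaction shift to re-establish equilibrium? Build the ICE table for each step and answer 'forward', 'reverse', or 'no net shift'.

Q₀ = 71.35 vs Keq = 1.6610e-04 ⇒ Q>K, reverse
Step 1:
                    A           X
  I           0.05086       1.905
  C            0.9461      -1.892
  E            0.9969     0.01287
  solve Keq expr → x = -0.9461; check Q = 1.6610e-04
Then remove 0.3427 M of A.
Step 2:
                    A           X
  I            0.6542     0.01287
  C          0.001217   -0.002434
  E            0.6554     0.01043
  solve Keq expr → x = -0.001217; check Q = 1.6610e-04
Then remove 0.1426 M of A.
Step 3:
                    A           X
  I            0.5128     0.01043
  C        5.9958e-04   -0.001199
  E            0.5134    0.009235
  solve Keq expr → x = -5.9958e-04; check Q = 1.6610e-04

Direction: reverse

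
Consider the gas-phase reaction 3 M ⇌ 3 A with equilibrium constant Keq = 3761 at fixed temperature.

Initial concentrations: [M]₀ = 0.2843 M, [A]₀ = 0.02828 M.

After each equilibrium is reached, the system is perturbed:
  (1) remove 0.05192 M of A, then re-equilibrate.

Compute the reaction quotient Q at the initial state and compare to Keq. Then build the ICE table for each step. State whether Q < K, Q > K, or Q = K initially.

Q₀ = 9.8426e-04; Q < K (proceeds forward)

Q₀ = 9.8426e-04 vs Keq = 3761 ⇒ Q<K, forward
Step 1:
                  M         A
  Initial    0.2843   0.02828
  Change    -0.2654    0.2654
  Equil     0.01889    0.2937
  solve Keq expr → x = 0.08847; check Q = 3761
Then remove 0.05192 M of A.
Step 2:
                  M         A
  Initial   0.01889    0.2418
  Change  -0.003137  0.003137
  Equil     0.01575    0.2449
  solve Keq expr → x = 0.001046; check Q = 3761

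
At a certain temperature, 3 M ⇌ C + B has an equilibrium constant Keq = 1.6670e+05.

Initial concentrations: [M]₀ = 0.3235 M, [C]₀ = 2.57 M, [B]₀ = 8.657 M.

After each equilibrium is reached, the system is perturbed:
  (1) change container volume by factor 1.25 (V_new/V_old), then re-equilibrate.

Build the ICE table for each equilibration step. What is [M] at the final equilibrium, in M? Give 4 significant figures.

[M]_eq = 0.0447 M

Q₀ = 657.2 vs Keq = 1.6670e+05 ⇒ Q<K, forward
Step 1:
                  M         C         B
  Initial    0.3235      2.57     8.657
  Change    -0.2716   0.09054   0.09054
  Equil     0.05188     2.661     8.748
  solve Keq expr → x = 0.09054; check Q = 1.6670e+05
Then change container volume by factor 1.25 (V_new/V_old).
Step 2:
                  M         C         B
  Initial    0.0415     2.128     6.998
  Change   0.003195 -0.001065 -0.001065
  Equil      0.0447     2.127     6.997
  solve Keq expr → x = -0.001065; check Q = 1.6670e+05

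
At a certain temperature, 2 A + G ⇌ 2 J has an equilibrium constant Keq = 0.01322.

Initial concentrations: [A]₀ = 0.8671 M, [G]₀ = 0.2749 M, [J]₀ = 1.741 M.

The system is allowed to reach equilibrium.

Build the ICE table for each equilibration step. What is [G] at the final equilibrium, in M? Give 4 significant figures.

[G]_eq = 1.01 M

Q₀ = 14.67 vs Keq = 0.01322 ⇒ Q>K, reverse
Step 1:
                    A           G           J
  init         0.8671      0.2749       1.741
  Δ             1.471      0.7354      -1.471
  eq            2.338        1.01      0.2702
  solve Keq expr → x = -0.7354; check Q = 0.01322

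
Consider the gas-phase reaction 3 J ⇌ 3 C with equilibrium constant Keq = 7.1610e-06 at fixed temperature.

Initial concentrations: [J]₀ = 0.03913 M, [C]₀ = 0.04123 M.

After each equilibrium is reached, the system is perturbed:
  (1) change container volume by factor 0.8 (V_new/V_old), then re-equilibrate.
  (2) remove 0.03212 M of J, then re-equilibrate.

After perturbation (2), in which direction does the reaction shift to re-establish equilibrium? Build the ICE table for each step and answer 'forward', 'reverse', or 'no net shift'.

Direction: reverse

Q₀ = 1.17 vs Keq = 7.1610e-06 ⇒ Q>K, reverse
Step 1:
                   J          C
  init       0.03913    0.04123
  Δ          0.03971   -0.03971
  eq         0.07884    0.00152
  solve Keq expr → x = -0.01324; check Q = 7.1610e-06
Then change container volume by factor 0.8 (V_new/V_old).
Step 2:
                   J          C
  init       0.09855     0.0019
  Δ                0          0
  eq         0.09855     0.0019
  solve Keq expr → x = 0; check Q = 7.1610e-06
Then remove 0.03212 M of J.
Step 3:
                   J          C
  init       0.06643     0.0019
  Δ       6.0740e-04 -6.0740e-04
  eq         0.06704   0.001292
  solve Keq expr → x = -2.0247e-04; check Q = 7.1610e-06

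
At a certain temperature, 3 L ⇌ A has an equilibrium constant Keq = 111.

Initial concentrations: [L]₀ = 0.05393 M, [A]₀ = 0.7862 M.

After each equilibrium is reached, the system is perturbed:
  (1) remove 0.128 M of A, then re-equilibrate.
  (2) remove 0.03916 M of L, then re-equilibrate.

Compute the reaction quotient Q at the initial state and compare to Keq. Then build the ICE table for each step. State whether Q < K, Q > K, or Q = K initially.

Q₀ = 5012 vs Keq = 111 ⇒ Q>K, reverse
Step 1:
                   L          A
  Initial    0.05393     0.7862
  Change      0.1344    -0.0448
  Equil       0.1883     0.7414
  solve Keq expr → x = -0.0448; check Q = 111
Then remove 0.128 M of A.
Step 2:
                   L          A
  Initial     0.1883     0.6134
  Change    -0.01117   0.003724
  Equil       0.1772     0.6171
  solve Keq expr → x = 0.003724; check Q = 111
Then remove 0.03916 M of L.
Step 3:
                   L          A
  Initial      0.138     0.6171
  Change     0.03794   -0.01265
  Equil       0.1759     0.6045
  solve Keq expr → x = -0.01265; check Q = 111

Q₀ = 5012; Q > K (proceeds reverse)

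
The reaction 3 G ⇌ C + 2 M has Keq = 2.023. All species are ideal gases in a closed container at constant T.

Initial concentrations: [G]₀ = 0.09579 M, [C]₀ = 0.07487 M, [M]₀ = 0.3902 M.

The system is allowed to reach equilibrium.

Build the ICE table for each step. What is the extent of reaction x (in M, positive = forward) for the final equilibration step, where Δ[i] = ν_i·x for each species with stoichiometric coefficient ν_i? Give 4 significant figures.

x = -0.01854 M

Q₀ = 12.97 vs Keq = 2.023 ⇒ Q>K, reverse
Step 1:
                  G         C         M
  I         0.09579   0.07487    0.3902
  C         0.05563  -0.01854  -0.03709
  E          0.1514   0.05633    0.3531
  solve Keq expr → x = -0.01854; check Q = 2.023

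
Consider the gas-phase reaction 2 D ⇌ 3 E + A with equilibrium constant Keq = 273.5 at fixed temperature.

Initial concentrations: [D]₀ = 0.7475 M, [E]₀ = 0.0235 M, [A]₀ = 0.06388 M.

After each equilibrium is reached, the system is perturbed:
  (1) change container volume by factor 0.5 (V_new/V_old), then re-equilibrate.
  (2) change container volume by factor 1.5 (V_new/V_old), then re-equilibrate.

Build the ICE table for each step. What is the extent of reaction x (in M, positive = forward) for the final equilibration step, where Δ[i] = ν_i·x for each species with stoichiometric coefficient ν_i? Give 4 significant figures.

x = 0.0153 M

Q₀ = 1.4837e-06 vs Keq = 273.5 ⇒ Q<K, forward
Step 1:
                    D           E           A
  I            0.7475      0.0235     0.06388
  C           -0.7038       1.056      0.3519
  E           0.04371       1.079      0.4158
  solve Keq expr → x = 0.3519; check Q = 273.5
Then change container volume by factor 0.5 (V_new/V_old).
Step 2:
                    D           E           A
  I           0.08742       2.158      0.8315
  C           0.07112     -0.1067    -0.03556
  E            0.1585       2.052       0.796
  solve Keq expr → x = -0.03556; check Q = 273.5
Then change container volume by factor 1.5 (V_new/V_old).
Step 3:
                    D           E           A
  I            0.1057       1.368      0.5307
  C           -0.0306     0.04589      0.0153
  E            0.0751       1.414       0.546
  solve Keq expr → x = 0.0153; check Q = 273.5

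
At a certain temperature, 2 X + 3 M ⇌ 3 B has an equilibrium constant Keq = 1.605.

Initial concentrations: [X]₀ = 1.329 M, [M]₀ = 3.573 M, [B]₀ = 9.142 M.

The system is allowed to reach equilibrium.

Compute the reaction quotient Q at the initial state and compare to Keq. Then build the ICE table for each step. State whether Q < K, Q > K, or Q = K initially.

Q₀ = 9.484; Q > K (proceeds reverse)

Q₀ = 9.484 vs Keq = 1.605 ⇒ Q>K, reverse
Step 1:
                   X          M          B
  init         1.329      3.573      9.142
  Δ            0.618      0.927     -0.927
  eq           1.947        4.5      8.215
  solve Keq expr → x = -0.309; check Q = 1.605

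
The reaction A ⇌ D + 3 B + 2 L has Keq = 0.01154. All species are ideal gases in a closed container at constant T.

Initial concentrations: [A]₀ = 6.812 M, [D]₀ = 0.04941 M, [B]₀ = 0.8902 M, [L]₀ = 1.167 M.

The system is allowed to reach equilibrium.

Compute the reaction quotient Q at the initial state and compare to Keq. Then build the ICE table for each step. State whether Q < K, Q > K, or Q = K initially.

Q₀ = 0.006969; Q < K (proceeds forward)

Q₀ = 0.006969 vs Keq = 0.01154 ⇒ Q<K, forward
Step 1:
                    A           D           B           L
  init          6.812     0.04941      0.8902       1.167
  Δ          -0.01635     0.01635     0.04905      0.0327
  eq            6.796     0.06576      0.9392         1.2
  solve Keq expr → x = 0.01635; check Q = 0.01154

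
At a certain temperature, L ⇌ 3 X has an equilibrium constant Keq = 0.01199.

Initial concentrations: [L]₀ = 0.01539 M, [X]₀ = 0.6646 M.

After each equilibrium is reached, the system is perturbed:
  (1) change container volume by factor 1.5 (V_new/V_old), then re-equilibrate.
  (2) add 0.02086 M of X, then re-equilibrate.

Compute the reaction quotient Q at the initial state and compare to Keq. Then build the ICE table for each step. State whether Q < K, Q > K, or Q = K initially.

Q₀ = 19.07 vs Keq = 0.01199 ⇒ Q>K, reverse
Step 1:
                   L          X
  init       0.01539     0.6646
  Δ           0.1775    -0.5324
  eq          0.1928     0.1322
  solve Keq expr → x = -0.1775; check Q = 0.01199
Then change container volume by factor 1.5 (V_new/V_old).
Step 2:
                   L          X
  init        0.1286    0.08816
  Δ        -0.008276    0.02483
  eq          0.1203      0.113
  solve Keq expr → x = 0.008276; check Q = 0.01199
Then add 0.02086 M of X.
Step 3:
                   L          X
  init        0.1203     0.1338
  Δ         0.006306   -0.01892
  eq          0.1266     0.1149
  solve Keq expr → x = -0.006306; check Q = 0.01199

Q₀ = 19.07; Q > K (proceeds reverse)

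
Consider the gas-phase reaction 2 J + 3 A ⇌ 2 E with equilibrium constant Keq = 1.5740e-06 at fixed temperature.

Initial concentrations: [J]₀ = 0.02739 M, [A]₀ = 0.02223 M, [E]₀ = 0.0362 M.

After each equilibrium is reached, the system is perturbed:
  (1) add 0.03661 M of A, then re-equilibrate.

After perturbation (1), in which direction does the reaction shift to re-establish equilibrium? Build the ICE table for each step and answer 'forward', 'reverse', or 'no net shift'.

Q₀ = 1.5901e+05 vs Keq = 1.5740e-06 ⇒ Q>K, reverse
Step 1:
                   J          A          E
  I          0.02739    0.02223     0.0362
  C           0.0362     0.0543    -0.0362
  E          0.06359    0.07653 1.6889e-06
  solve Keq expr → x = -0.0181; check Q = 1.5740e-06
Then add 0.03661 M of A.
Step 2:
                   J          A          E
  I          0.06359     0.1131 1.6889e-06
  C       -1.3469e-06 -2.0203e-06 1.3469e-06
  E          0.06359     0.1131 3.0358e-06
  solve Keq expr → x = 6.7343e-07; check Q = 1.5740e-06

Direction: forward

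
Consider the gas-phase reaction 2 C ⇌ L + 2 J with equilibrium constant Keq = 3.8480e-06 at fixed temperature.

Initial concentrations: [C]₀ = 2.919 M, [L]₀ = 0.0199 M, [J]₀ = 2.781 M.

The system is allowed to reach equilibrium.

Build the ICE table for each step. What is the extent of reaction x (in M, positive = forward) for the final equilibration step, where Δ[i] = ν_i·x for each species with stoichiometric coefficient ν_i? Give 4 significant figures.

Q₀ = 0.01806 vs Keq = 3.8480e-06 ⇒ Q>K, reverse
Step 1:
                  C         L         J
  I           2.919    0.0199     2.781
  C         0.03979   -0.0199  -0.03979
  E           2.959 4.4831e-06     2.741
  solve Keq expr → x = -0.0199; check Q = 3.8480e-06

x = -0.0199 M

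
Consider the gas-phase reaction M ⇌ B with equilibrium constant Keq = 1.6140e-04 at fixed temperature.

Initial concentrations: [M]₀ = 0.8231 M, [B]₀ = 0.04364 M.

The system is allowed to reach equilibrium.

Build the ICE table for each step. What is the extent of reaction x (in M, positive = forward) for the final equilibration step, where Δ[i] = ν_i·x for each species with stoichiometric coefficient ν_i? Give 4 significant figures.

x = -0.0435 M

Q₀ = 0.05302 vs Keq = 1.6140e-04 ⇒ Q>K, reverse
Step 1:
                   M          B
  I           0.8231    0.04364
  C           0.0435    -0.0435
  E           0.8666 1.3987e-04
  solve Keq expr → x = -0.0435; check Q = 1.6140e-04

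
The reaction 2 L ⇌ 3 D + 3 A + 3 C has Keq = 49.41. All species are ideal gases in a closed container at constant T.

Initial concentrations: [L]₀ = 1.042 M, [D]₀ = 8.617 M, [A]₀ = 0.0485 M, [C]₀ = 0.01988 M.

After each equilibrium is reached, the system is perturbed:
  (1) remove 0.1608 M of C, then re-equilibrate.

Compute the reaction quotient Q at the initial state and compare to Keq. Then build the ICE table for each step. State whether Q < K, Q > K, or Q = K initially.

Q₀ = 5.2821e-07; Q < K (proceeds forward)

Q₀ = 5.2821e-07 vs Keq = 49.41 ⇒ Q<K, forward
Step 1:
                   L          D          A          C
  init         1.042      8.617     0.0485    0.01988
  Δ          -0.3508     0.5261     0.5261     0.5261
  eq          0.6912      9.143     0.5746      0.546
  solve Keq expr → x = 0.1754; check Q = 49.41
Then remove 0.1608 M of C.
Step 2:
                   L          D          A          C
  init        0.6912      9.143     0.5746     0.3852
  Δ         -0.04853     0.0728     0.0728     0.0728
  eq          0.6427      9.216     0.6474      0.458
  solve Keq expr → x = 0.02427; check Q = 49.41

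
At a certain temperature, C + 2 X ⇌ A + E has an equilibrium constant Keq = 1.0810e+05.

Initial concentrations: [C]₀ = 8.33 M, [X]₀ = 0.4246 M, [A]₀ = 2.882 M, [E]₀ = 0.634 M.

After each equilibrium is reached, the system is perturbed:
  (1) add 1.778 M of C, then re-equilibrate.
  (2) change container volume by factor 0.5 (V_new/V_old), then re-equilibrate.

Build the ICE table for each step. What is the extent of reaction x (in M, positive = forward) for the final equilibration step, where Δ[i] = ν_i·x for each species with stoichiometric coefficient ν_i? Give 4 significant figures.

x = 4.5777e-04 M

Q₀ = 1.217 vs Keq = 1.0810e+05 ⇒ Q<K, forward
Step 1:
                    C           X           A           E
  I              8.33      0.4246       2.882       0.634
  C           -0.2114     -0.4229      0.2114      0.2114
  E             8.119    0.001726       3.093      0.8454
  solve Keq expr → x = 0.2114; check Q = 1.0810e+05
Then add 1.778 M of C.
Step 2:
                    C           X           A           E
  I             9.897    0.001726       3.093      0.8454
  C       -8.1319e-05 -1.6264e-04  8.1319e-05  8.1319e-05
  E             9.896    0.001564       3.094      0.8455
  solve Keq expr → x = 8.1319e-05; check Q = 1.0810e+05
Then change container volume by factor 0.5 (V_new/V_old).
Step 3:
                    C           X           A           E
  I             19.79    0.003127       6.187       1.691
  C       -4.5777e-04 -9.1555e-04  4.5777e-04  4.5777e-04
  E             19.79    0.002212       6.187       1.691
  solve Keq expr → x = 4.5777e-04; check Q = 1.0810e+05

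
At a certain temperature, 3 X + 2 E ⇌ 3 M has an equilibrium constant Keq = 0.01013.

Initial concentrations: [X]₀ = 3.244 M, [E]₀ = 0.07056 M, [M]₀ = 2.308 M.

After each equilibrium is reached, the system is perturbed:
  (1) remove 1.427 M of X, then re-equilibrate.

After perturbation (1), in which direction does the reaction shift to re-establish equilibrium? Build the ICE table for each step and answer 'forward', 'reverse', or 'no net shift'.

Direction: reverse

Q₀ = 72.33 vs Keq = 0.01013 ⇒ Q>K, reverse
Step 1:
                  X         E         M
  I           3.244   0.07056     2.308
  C            1.34    0.8934     -1.34
  E           4.584     0.964    0.9679
  solve Keq expr → x = -0.4467; check Q = 0.01013
Then remove 1.427 M of X.
Step 2:
                  X         E         M
  I           3.157     0.964    0.9679
  C          0.1968    0.1312   -0.1968
  E           3.354     1.095    0.7711
  solve Keq expr → x = -0.06561; check Q = 0.01013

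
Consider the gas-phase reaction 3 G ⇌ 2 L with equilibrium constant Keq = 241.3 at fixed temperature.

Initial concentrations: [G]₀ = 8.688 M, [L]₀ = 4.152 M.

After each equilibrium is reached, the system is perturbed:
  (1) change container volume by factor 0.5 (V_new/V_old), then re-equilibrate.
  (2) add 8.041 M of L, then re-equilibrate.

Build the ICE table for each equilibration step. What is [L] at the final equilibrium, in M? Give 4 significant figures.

Q₀ = 0.02629 vs Keq = 241.3 ⇒ Q<K, forward
Step 1:
                   G          L
  I            8.688      4.152
  C           -7.969      5.313
  E           0.7187      9.465
  solve Keq expr → x = 2.656; check Q = 241.3
Then change container volume by factor 0.5 (V_new/V_old).
Step 2:
                   G          L
  I            1.437      18.93
  C          -0.2888     0.1925
  E            1.149      19.12
  solve Keq expr → x = 0.09627; check Q = 241.3
Then add 8.041 M of L.
Step 3:
                   G          L
  I            1.149      27.16
  C           0.2958    -0.1972
  E            1.444      26.97
  solve Keq expr → x = -0.0986; check Q = 241.3

[L]_eq = 26.97 M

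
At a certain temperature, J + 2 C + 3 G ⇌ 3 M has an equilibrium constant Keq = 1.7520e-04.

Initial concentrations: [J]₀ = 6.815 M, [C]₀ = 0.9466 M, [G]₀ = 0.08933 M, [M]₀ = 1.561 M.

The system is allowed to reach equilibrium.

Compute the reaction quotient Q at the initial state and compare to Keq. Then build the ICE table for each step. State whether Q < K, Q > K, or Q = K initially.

Q₀ = 873.8; Q > K (proceeds reverse)

Q₀ = 873.8 vs Keq = 1.7520e-04 ⇒ Q>K, reverse
Step 1:
                  J         C         G         M
  Initial     6.815    0.9466   0.08933     1.561
  Change     0.4435     0.887     1.331    -1.331
  Equil       7.259     1.834      1.42    0.2305
  solve Keq expr → x = -0.4435; check Q = 1.7520e-04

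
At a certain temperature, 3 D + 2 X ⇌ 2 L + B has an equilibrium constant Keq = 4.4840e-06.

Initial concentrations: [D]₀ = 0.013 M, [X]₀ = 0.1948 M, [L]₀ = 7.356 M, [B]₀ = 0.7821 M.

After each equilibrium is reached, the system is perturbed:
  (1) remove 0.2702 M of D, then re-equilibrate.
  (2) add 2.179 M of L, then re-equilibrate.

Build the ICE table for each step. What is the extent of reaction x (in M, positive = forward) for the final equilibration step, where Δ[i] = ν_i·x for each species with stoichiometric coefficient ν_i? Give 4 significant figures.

x = -1.7798e-06 M

Q₀ = 5.0762e+08 vs Keq = 4.4840e-06 ⇒ Q>K, reverse
Step 1:
                   D          X          L          B
  Initial      0.013     0.1948      7.356     0.7821
  Change       2.346      1.564     -1.564    -0.7821
  Equil        2.359      1.759      5.792 5.4313e-06
  solve Keq expr → x = -0.7821; check Q = 4.4840e-06
Then remove 0.2702 M of D.
Step 2:
                   D          X          L          B
  Initial      2.089      1.759      5.792 5.4313e-06
  Change  4.9814e-06 3.3210e-06 -3.3210e-06 -1.6605e-06
  Equil        2.089      1.759      5.792 3.7708e-06
  solve Keq expr → x = -1.6605e-06; check Q = 4.4840e-06
Then add 2.179 M of L.
Step 3:
                   D          X          L          B
  Initial      2.089      1.759      7.971 3.7708e-06
  Change  5.3395e-06 3.5597e-06 -3.5597e-06 -1.7798e-06
  Equil        2.089      1.759      7.971 1.9910e-06
  solve Keq expr → x = -1.7798e-06; check Q = 4.4840e-06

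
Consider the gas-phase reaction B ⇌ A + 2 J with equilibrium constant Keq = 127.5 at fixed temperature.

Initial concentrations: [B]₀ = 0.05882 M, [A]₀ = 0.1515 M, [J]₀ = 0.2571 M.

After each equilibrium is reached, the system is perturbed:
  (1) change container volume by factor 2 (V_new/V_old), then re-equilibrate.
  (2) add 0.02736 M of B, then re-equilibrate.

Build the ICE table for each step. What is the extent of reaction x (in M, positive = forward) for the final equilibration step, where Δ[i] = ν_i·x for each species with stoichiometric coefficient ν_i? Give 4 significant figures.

x = 0.02733 M

Q₀ = 0.1703 vs Keq = 127.5 ⇒ Q<K, forward
Step 1:
                   B          A          J
  I          0.05882     0.1515     0.2571
  C         -0.05859    0.05859     0.1172
  E       2.3083e-04     0.2101     0.3743
  solve Keq expr → x = 0.05859; check Q = 127.5
Then change container volume by factor 2 (V_new/V_old).
Step 2:
                   B          A          J
  I       1.1541e-04      0.105     0.1871
  C       -8.6482e-05 8.6482e-05 1.7296e-04
  E       2.8930e-05     0.1051     0.1873
  solve Keq expr → x = 8.6482e-05; check Q = 127.5
Then add 0.02736 M of B.
Step 3:
                   B          A          J
  I          0.02739     0.1051     0.1873
  C         -0.02733    0.02733    0.05466
  E       6.0826e-05     0.1325      0.242
  solve Keq expr → x = 0.02733; check Q = 127.5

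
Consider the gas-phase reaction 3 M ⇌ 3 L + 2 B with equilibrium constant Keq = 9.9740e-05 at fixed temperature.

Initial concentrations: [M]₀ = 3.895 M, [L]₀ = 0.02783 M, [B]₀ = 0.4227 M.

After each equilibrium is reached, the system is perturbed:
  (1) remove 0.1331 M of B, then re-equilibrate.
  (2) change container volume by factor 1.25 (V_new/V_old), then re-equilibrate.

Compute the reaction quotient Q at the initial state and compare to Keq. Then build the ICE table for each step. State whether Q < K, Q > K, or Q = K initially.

Q₀ = 6.5175e-08; Q < K (proceeds forward)

Q₀ = 6.5175e-08 vs Keq = 9.9740e-05 ⇒ Q<K, forward
Step 1:
                    M           L           B
  Initial       3.895     0.02783      0.4227
  Change      -0.2202      0.2202      0.1468
  Equil         3.675       0.248      0.5695
  solve Keq expr → x = 0.0734; check Q = 9.9740e-05
Then remove 0.1331 M of B.
Step 2:
                    M           L           B
  Initial       3.675       0.248      0.4364
  Change     -0.03525     0.03525      0.0235
  Equil          3.64      0.2833      0.4599
  solve Keq expr → x = 0.01175; check Q = 9.9740e-05
Then change container volume by factor 1.25 (V_new/V_old).
Step 3:
                    M           L           B
  Initial       2.912      0.2266      0.3679
  Change     -0.02609     0.02609     0.01739
  Equil         2.886      0.2527      0.3853
  solve Keq expr → x = 0.008697; check Q = 9.9740e-05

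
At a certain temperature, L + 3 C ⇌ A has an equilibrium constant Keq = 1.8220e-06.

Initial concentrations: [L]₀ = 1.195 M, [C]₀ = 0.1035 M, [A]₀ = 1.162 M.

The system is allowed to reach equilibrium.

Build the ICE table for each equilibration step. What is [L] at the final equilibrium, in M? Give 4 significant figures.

[L]_eq = 2.357 M

Q₀ = 877 vs Keq = 1.8220e-06 ⇒ Q>K, reverse
Step 1:
                    L           C           A
  I             1.195      0.1035       1.162
  C             1.162       3.485      -1.162
  E             2.357       3.589  1.9850e-04
  solve Keq expr → x = -1.162; check Q = 1.8220e-06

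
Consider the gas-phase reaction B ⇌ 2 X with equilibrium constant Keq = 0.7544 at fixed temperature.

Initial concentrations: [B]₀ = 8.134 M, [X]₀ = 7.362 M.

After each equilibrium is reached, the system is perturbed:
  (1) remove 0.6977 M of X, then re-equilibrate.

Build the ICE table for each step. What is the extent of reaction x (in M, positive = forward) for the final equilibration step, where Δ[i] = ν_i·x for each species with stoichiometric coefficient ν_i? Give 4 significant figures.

Q₀ = 6.663 vs Keq = 0.7544 ⇒ Q>K, reverse
Step 1:
                  B         X
  I           8.134     7.362
  C            2.28    -4.559
  E           10.41     2.803
  solve Keq expr → x = -2.28; check Q = 0.7544
Then remove 0.6977 M of X.
Step 2:
                  B         X
  I           10.41     2.105
  C         -0.3267    0.6534
  E           10.09     2.759
  solve Keq expr → x = 0.3267; check Q = 0.7544

x = 0.3267 M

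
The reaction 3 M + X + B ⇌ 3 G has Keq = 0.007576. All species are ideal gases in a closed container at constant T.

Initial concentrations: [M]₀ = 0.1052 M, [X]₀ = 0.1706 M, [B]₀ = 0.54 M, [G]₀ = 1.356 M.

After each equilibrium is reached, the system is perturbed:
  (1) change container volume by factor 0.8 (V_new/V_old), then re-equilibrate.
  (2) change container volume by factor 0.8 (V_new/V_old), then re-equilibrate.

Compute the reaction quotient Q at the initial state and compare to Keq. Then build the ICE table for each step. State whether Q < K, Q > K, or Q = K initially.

Q₀ = 2.3247e+04 vs Keq = 0.007576 ⇒ Q>K, reverse
Step 1:
                   M          X          B          G
  init        0.1052     0.1706       0.54      1.356
  Δ            1.157     0.3857     0.3857     -1.157
  eq           1.262     0.5563     0.9257     0.1988
  solve Keq expr → x = -0.3857; check Q = 0.007576
Then change container volume by factor 0.8 (V_new/V_old).
Step 2:
                   M          X          B          G
  init         1.578     0.6954      1.157     0.2484
  Δ         -0.03175   -0.01058   -0.01058    0.03175
  eq           1.546     0.6849      1.147     0.2802
  solve Keq expr → x = 0.01058; check Q = 0.007576
Then change container volume by factor 0.8 (V_new/V_old).
Step 3:
                   M          X          B          G
  init         1.933     0.8561      1.433     0.3502
  Δ         -0.04345   -0.01448   -0.01448    0.04345
  eq           1.889     0.8416      1.419     0.3937
  solve Keq expr → x = 0.01448; check Q = 0.007576

Q₀ = 2.3247e+04; Q > K (proceeds reverse)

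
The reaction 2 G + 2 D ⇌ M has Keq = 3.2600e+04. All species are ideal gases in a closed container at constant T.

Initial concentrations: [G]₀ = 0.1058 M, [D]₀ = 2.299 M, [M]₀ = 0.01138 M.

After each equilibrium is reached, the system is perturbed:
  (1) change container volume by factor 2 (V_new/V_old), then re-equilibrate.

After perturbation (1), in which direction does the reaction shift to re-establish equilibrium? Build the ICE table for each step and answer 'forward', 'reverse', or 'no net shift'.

Direction: reverse

Q₀ = 0.1924 vs Keq = 3.2600e+04 ⇒ Q<K, forward
Step 1:
                   G          D          M
  Initial     0.1058      2.299    0.01138
  Change     -0.1052    -0.1052    0.05258
  Equil   6.3847e-04      2.194    0.06396
  solve Keq expr → x = 0.05258; check Q = 3.2600e+04
Then change container volume by factor 2 (V_new/V_old).
Step 2:
                   G          D          M
  Initial 3.1924e-04      1.097    0.03198
  Change  5.7913e-04 5.7913e-04 -2.8957e-04
  Equil   8.9837e-04      1.097    0.03169
  solve Keq expr → x = -2.8957e-04; check Q = 3.2600e+04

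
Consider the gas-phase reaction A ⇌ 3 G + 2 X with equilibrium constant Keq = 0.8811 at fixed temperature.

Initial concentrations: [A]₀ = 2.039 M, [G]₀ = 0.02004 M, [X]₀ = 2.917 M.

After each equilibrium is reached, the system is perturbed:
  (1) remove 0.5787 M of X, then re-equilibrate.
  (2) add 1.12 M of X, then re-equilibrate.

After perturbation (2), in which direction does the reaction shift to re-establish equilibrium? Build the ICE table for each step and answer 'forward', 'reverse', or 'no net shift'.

Direction: reverse

Q₀ = 3.3585e-05 vs Keq = 0.8811 ⇒ Q<K, forward
Step 1:
                    A           G           X
  Initial       2.039     0.02004       2.917
  Change      -0.1722      0.5167      0.3445
  Equil         1.867      0.5367       3.261
  solve Keq expr → x = 0.1722; check Q = 0.8811
Then remove 0.5787 M of X.
Step 2:
                    A           G           X
  Initial       1.867      0.5367       2.683
  Change      -0.0219     0.06571     0.04381
  Equil         1.845      0.6024       2.727
  solve Keq expr → x = 0.0219; check Q = 0.8811
Then add 1.12 M of X.
Step 3:
                    A           G           X
  Initial       1.845      0.6024       3.847
  Change      0.03793     -0.1138    -0.07587
  Equil         1.883      0.4886       3.771
  solve Keq expr → x = -0.03793; check Q = 0.8811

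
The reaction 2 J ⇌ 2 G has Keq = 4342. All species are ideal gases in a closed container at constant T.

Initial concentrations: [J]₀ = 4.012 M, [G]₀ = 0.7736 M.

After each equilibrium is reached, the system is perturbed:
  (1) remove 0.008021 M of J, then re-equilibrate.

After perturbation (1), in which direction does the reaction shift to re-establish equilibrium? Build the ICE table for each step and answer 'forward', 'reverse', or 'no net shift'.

Q₀ = 0.03718 vs Keq = 4342 ⇒ Q<K, forward
Step 1:
                   J          G
  I            4.012     0.7736
  C            -3.94       3.94
  E          0.07154      4.714
  solve Keq expr → x = 1.97; check Q = 4342
Then remove 0.008021 M of J.
Step 2:
                   J          G
  I          0.06352      4.714
  C         0.007901  -0.007901
  E          0.07142      4.706
  solve Keq expr → x = -0.003951; check Q = 4342

Direction: reverse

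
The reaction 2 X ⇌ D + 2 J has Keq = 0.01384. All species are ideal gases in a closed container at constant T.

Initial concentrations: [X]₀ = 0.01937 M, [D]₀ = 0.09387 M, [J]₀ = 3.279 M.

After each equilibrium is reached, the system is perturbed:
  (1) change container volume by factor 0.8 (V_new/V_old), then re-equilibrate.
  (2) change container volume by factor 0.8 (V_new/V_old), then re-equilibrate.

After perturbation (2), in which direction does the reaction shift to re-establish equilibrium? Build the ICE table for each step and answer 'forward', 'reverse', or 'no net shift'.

Direction: reverse

Q₀ = 2690 vs Keq = 0.01384 ⇒ Q>K, reverse
Step 1:
                  X         D         J
  I         0.01937   0.09387     3.279
  C          0.1876  -0.09381   -0.1876
  E           0.207 6.2046e-05     3.091
  solve Keq expr → x = -0.09381; check Q = 0.01384
Then change container volume by factor 0.8 (V_new/V_old).
Step 2:
                  X         D         J
  I          0.2587 7.7557e-05     3.864
  C       3.0991e-05 -1.5496e-05 -3.0991e-05
  E          0.2588 6.2062e-05     3.864
  solve Keq expr → x = -1.5496e-05; check Q = 0.01384
Then change container volume by factor 0.8 (V_new/V_old).
Step 3:
                  X         D         J
  I          0.3235 7.7577e-05      4.83
  C       3.1005e-05 -1.5503e-05 -3.1005e-05
  E          0.3235 6.2074e-05      4.83
  solve Keq expr → x = -1.5503e-05; check Q = 0.01384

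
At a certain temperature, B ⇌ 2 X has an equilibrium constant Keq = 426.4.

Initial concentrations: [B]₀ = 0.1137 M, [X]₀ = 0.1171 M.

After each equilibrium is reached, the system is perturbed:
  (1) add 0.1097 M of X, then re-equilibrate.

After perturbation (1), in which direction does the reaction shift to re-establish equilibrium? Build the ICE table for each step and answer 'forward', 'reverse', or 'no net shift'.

Direction: reverse

Q₀ = 0.1206 vs Keq = 426.4 ⇒ Q<K, forward
Step 1:
                   B          X
  init        0.1137     0.1171
  Δ          -0.1134     0.2268
  eq      2.7743e-04     0.3439
  solve Keq expr → x = 0.1134; check Q = 426.4
Then add 0.1097 M of X.
Step 2:
                   B          X
  init    2.7743e-04     0.4536
  Δ       2.0433e-04 -4.0865e-04
  eq      4.8176e-04     0.4532
  solve Keq expr → x = -2.0433e-04; check Q = 426.4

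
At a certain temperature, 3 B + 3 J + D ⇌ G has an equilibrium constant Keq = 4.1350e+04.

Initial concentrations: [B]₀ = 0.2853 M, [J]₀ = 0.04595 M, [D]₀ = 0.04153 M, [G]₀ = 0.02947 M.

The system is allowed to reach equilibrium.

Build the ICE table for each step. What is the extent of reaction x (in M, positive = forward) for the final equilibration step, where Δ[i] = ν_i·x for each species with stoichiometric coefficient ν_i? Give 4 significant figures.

Q₀ = 3.1496e+05 vs Keq = 4.1350e+04 ⇒ Q>K, reverse
Step 1:
                  B         J         D         G
  init       0.2853   0.04595   0.04153   0.02947
  Δ         0.02446   0.02446  0.008154 -0.008154
  eq         0.3098   0.07041   0.04968   0.02132
  solve Keq expr → x = -0.008154; check Q = 4.1350e+04

x = -0.008154 M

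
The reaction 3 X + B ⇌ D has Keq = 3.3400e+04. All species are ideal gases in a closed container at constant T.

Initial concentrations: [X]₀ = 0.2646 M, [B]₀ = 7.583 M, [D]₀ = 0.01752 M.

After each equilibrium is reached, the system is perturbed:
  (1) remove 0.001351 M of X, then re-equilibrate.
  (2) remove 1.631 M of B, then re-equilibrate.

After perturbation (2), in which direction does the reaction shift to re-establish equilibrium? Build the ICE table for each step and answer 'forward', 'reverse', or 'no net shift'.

Direction: reverse

Q₀ = 0.1247 vs Keq = 3.3400e+04 ⇒ Q<K, forward
Step 1:
                    X           B           D
  init         0.2646       7.583     0.01752
  Δ           -0.2572    -0.08572     0.08572
  eq         0.007443       7.497      0.1032
  solve Keq expr → x = 0.08572; check Q = 3.3400e+04
Then remove 0.001351 M of X.
Step 2:
                    X           B           D
  init       0.006092       7.497      0.1032
  Δ           0.00134  4.4670e-04 -4.4670e-04
  eq         0.007432       7.498      0.1028
  solve Keq expr → x = -4.4670e-04; check Q = 3.3400e+04
Then remove 1.631 M of B.
Step 3:
                    X           B           D
  init       0.007432       5.867      0.1028
  Δ        6.2765e-04  2.0922e-04 -2.0922e-04
  eq         0.008059       5.867      0.1026
  solve Keq expr → x = -2.0922e-04; check Q = 3.3400e+04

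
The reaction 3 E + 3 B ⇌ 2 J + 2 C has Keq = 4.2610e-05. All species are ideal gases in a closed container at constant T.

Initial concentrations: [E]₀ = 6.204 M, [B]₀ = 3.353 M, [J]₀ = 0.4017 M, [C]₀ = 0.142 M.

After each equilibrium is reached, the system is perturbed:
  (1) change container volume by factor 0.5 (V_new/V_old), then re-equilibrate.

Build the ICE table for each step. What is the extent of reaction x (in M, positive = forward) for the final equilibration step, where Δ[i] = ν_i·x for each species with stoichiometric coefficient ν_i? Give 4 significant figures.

Q₀ = 3.6146e-07 vs Keq = 4.2610e-05 ⇒ Q<K, forward
Step 1:
                  E         B         J         C
  I           6.204     3.353    0.4017     0.142
  C         -0.5677   -0.5677    0.3785    0.3785
  E           5.636     2.785    0.7802    0.5205
  solve Keq expr → x = 0.1892; check Q = 4.2610e-05
Then change container volume by factor 0.5 (V_new/V_old).
Step 2:
                  E         B         J         C
  I           11.27     5.571      1.56     1.041
  C         -0.5099   -0.5099    0.3399    0.3399
  E           10.76     5.061       1.9     1.381
  solve Keq expr → x = 0.17; check Q = 4.2610e-05

x = 0.17 M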